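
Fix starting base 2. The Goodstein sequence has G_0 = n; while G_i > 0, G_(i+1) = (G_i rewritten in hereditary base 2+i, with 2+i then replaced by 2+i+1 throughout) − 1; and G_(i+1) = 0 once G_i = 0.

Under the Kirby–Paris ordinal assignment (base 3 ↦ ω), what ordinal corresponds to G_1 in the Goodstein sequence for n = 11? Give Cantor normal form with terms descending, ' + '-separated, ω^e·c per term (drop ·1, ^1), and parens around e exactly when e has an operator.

ω^(ω + 1) + ω

(0) 11|_2 = 2^(2 + 1) + 2 + 1 ↦ 3^(3 + 1) + 3 + 1|_3 = 85 ⇒ 84
(1) 84|_3 = 3^(3 + 1) + 3 ↦ 4^(4 + 1) + 4|_4 = 1028 ⇒ 1027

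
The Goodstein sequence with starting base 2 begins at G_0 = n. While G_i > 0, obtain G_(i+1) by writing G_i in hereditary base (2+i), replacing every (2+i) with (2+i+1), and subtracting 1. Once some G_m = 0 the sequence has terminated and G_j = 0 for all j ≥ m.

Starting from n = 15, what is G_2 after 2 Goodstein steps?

1283

i=0: 15 = 2^(2 + 1) + 2^2 + 2 + 1 (b=2); 2→3: 3^(3 + 1) + 3^3 + 3 + 1 = 112; 112−1 = 111
i=1: 111 = 3^(3 + 1) + 3^3 + 3 (b=3); 3→4: 4^(4 + 1) + 4^4 + 4 = 1284; 1284−1 = 1283
i=2: 1283 = 4^(4 + 1) + 4^4 + 3 (b=4); 4→5: 5^(5 + 1) + 5^5 + 3 = 18753; 18753−1 = 18752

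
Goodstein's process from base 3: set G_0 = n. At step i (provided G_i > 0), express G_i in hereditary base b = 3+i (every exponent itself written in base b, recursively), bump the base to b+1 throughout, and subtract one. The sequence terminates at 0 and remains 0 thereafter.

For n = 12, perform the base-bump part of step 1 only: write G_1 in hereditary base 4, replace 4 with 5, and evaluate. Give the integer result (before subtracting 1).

28

12 —HB3→ 3^2 + 3 —bump→ 4^2 + 4 = 20 —(−1)→ 19
19 —HB4→ 4^2 + 3 —bump→ 5^2 + 3 = 28 —(−1)→ 27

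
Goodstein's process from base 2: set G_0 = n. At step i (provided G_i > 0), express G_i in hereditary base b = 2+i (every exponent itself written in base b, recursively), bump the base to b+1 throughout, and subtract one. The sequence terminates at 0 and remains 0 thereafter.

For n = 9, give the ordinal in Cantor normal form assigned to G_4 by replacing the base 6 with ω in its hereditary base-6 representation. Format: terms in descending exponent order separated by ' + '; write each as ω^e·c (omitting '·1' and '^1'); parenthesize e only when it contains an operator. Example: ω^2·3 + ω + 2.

ω^ω·3 + ω^3·3 + ω^2·3 + ω·3 + 1

G_0 = 9. HB_2(9) = 2^(2 + 1) + 1. Bump = 82. G_1 = 81.
G_1 = 81. HB_3(81) = 3^(3 + 1). Bump = 1024. G_2 = 1023.
G_2 = 1023. HB_4(1023) = 3·4^4 + 3·4^3 + 3·4^2 + 3·4 + 3. Bump = 9843. G_3 = 9842.
G_3 = 9842. HB_5(9842) = 3·5^5 + 3·5^3 + 3·5^2 + 3·5 + 2. Bump = 140744. G_4 = 140743.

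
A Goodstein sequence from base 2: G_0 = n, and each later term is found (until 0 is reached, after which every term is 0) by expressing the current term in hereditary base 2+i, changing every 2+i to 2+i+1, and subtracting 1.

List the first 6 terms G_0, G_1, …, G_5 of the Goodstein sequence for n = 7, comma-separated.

[0] 7 ≡ 2^2 + 2 + 1 (base 2). Lift 3: 31. −1: 30.
[1] 30 ≡ 3^3 + 3 (base 3). Lift 4: 260. −1: 259.
[2] 259 ≡ 4^4 + 3 (base 4). Lift 5: 3128. −1: 3127.
[3] 3127 ≡ 5^5 + 2 (base 5). Lift 6: 46658. −1: 46657.
[4] 46657 ≡ 6^6 + 1 (base 6). Lift 7: 823544. −1: 823543.

7, 30, 259, 3127, 46657, 823543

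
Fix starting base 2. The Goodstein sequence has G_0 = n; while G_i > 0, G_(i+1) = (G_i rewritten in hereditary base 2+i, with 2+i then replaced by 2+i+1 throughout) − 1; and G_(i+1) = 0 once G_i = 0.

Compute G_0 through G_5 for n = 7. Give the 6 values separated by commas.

7, 30, 259, 3127, 46657, 823543

step 0: 7 = 2^2 + 2 + 1; sub 3 for 2: 3^3 + 3 + 1; = 31; G_1 = 31−1 = 30
step 1: 30 = 3^3 + 3; sub 4 for 3: 4^4 + 4; = 260; G_2 = 260−1 = 259
step 2: 259 = 4^4 + 3; sub 5 for 4: 5^5 + 3; = 3128; G_3 = 3128−1 = 3127
step 3: 3127 = 5^5 + 2; sub 6 for 5: 6^6 + 2; = 46658; G_4 = 46658−1 = 46657
step 4: 46657 = 6^6 + 1; sub 7 for 6: 7^7 + 1; = 823544; G_5 = 823544−1 = 823543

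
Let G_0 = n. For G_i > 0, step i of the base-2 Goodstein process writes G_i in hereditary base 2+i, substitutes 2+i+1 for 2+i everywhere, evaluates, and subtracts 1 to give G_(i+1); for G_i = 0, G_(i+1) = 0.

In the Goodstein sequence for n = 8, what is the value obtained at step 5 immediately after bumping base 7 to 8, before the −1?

33554572

[0] 8 ≡ 2^(2 + 1) (base 2). Lift 3: 81. −1: 80.
[1] 80 ≡ 2·3^3 + 2·3^2 + 2·3 + 2 (base 3). Lift 4: 554. −1: 553.
[2] 553 ≡ 2·4^4 + 2·4^2 + 2·4 + 1 (base 4). Lift 5: 6311. −1: 6310.
[3] 6310 ≡ 2·5^5 + 2·5^2 + 2·5 (base 5). Lift 6: 93396. −1: 93395.
[4] 93395 ≡ 2·6^6 + 2·6^2 + 6 + 5 (base 6). Lift 7: 1647196. −1: 1647195.
[5] 1647195 ≡ 2·7^7 + 2·7^2 + 7 + 4 (base 7). Lift 8: 33554572. −1: 33554571.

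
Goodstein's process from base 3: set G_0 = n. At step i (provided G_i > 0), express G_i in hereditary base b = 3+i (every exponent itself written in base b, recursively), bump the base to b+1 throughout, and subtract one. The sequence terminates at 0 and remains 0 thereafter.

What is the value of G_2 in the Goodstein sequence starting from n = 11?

base 3: 11 = 3^2 + 2; at 4: 4^2 + 2 = 18; next = 17
base 4: 17 = 4^2 + 1; at 5: 5^2 + 1 = 26; next = 25

25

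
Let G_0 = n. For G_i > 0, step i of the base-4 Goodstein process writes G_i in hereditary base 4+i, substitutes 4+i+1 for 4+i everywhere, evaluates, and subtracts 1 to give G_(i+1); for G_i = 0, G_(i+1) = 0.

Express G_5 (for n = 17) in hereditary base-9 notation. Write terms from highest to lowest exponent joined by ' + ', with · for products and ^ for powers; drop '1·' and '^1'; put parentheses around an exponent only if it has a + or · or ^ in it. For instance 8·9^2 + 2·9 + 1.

5·9 + 2

G_0 = 17. HB_4(17) = 4^2 + 1. Bump = 26. G_1 = 25.
G_1 = 25. HB_5(25) = 5^2. Bump = 36. G_2 = 35.
G_2 = 35. HB_6(35) = 5·6 + 5. Bump = 40. G_3 = 39.
G_3 = 39. HB_7(39) = 5·7 + 4. Bump = 44. G_4 = 43.
G_4 = 43. HB_8(43) = 5·8 + 3. Bump = 48. G_5 = 47.
G_5 = 47. HB_9(47) = 5·9 + 2. Bump = 52. G_6 = 51.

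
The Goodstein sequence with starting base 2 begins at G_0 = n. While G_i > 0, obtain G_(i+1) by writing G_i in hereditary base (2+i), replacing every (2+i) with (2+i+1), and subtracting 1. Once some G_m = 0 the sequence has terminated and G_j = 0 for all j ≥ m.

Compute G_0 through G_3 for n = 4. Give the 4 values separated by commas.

4, 26, 41, 60

G_0 = 4. HB_2(4) = 2^2. Bump = 27. G_1 = 26.
G_1 = 26. HB_3(26) = 2·3^2 + 2·3 + 2. Bump = 42. G_2 = 41.
G_2 = 41. HB_4(41) = 2·4^2 + 2·4 + 1. Bump = 61. G_3 = 60.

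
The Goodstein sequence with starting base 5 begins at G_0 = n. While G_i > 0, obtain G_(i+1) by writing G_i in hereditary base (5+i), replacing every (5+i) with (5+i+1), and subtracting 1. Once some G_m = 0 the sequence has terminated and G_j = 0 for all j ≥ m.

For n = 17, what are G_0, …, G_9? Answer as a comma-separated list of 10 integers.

G_0=17  [base 5] 3·5 + 2  →[5↦6]→  3·6 + 2 = 20  −1 ⇒ G_1=19
G_1=19  [base 6] 3·6 + 1  →[6↦7]→  3·7 + 1 = 22  −1 ⇒ G_2=21
G_2=21  [base 7] 3·7  →[7↦8]→  3·8 = 24  −1 ⇒ G_3=23
G_3=23  [base 8] 2·8 + 7  →[8↦9]→  2·9 + 7 = 25  −1 ⇒ G_4=24
G_4=24  [base 9] 2·9 + 6  →[9↦10]→  2·10 + 6 = 26  −1 ⇒ G_5=25
G_5=25  [base 10] 2·10 + 5  →[10↦11]→  2·11 + 5 = 27  −1 ⇒ G_6=26
G_6=26  [base 11] 2·11 + 4  →[11↦12]→  2·12 + 4 = 28  −1 ⇒ G_7=27
G_7=27  [base 12] 2·12 + 3  →[12↦13]→  2·13 + 3 = 29  −1 ⇒ G_8=28
G_8=28  [base 13] 2·13 + 2  →[13↦14]→  2·14 + 2 = 30  −1 ⇒ G_9=29

17, 19, 21, 23, 24, 25, 26, 27, 28, 29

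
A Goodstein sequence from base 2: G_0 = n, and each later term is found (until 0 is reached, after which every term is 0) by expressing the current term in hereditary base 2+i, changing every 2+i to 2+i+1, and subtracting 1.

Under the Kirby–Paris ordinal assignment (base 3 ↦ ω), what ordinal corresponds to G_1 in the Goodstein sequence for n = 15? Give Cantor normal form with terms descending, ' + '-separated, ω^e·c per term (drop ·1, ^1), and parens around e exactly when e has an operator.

ω^(ω + 1) + ω^ω + ω

G_0 = 15. HB_2(15) = 2^(2 + 1) + 2^2 + 2 + 1. Bump = 112. G_1 = 111.
G_1 = 111. HB_3(111) = 3^(3 + 1) + 3^3 + 3. Bump = 1284. G_2 = 1283.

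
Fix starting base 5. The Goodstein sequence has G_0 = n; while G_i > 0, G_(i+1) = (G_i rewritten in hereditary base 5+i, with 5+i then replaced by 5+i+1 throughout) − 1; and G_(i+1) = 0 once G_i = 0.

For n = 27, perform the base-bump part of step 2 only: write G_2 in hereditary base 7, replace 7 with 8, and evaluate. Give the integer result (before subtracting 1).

i=0: 27 = 5^2 + 2 (b=5); 5→6: 6^2 + 2 = 38; 38−1 = 37
i=1: 37 = 6^2 + 1 (b=6); 6→7: 7^2 + 1 = 50; 50−1 = 49
i=2: 49 = 7^2 (b=7); 7→8: 8^2 = 64; 64−1 = 63

64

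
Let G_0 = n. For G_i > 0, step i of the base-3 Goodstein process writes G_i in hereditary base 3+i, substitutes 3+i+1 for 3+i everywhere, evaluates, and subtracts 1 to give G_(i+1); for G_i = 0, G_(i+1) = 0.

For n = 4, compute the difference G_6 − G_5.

-1

(0) 4|_3 = 3 + 1 ↦ 4 + 1|_4 = 5 ⇒ 4
(1) 4|_4 = 4 ↦ 5|_5 = 5 ⇒ 4
(2) 4|_5 = 4 ↦ 4|_6 = 4 ⇒ 3
(3) 3|_6 = 3 ↦ 3|_7 = 3 ⇒ 2
(4) 2|_7 = 2 ↦ 2|_8 = 2 ⇒ 1
(5) 1|_8 = 1 ↦ 1|_9 = 1 ⇒ 0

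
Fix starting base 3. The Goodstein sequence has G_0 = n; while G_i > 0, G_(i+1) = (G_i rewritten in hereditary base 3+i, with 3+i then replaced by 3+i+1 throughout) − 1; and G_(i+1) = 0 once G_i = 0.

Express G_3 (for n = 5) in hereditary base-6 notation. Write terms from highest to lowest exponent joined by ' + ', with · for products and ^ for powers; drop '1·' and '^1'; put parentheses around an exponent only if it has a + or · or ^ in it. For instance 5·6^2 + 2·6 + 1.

(0) 5|_3 = 3 + 2 ↦ 4 + 2|_4 = 6 ⇒ 5
(1) 5|_4 = 4 + 1 ↦ 5 + 1|_5 = 6 ⇒ 5
(2) 5|_5 = 5 ↦ 6|_6 = 6 ⇒ 5

5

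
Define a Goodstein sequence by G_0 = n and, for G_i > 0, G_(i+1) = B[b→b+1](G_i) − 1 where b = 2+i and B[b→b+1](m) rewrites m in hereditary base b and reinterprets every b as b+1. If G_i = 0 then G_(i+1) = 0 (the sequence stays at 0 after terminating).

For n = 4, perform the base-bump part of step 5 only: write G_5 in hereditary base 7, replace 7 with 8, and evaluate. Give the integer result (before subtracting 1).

140

(0) 4|_2 = 2^2 ↦ 3^3|_3 = 27 ⇒ 26
(1) 26|_3 = 2·3^2 + 2·3 + 2 ↦ 2·4^2 + 2·4 + 2|_4 = 42 ⇒ 41
(2) 41|_4 = 2·4^2 + 2·4 + 1 ↦ 2·5^2 + 2·5 + 1|_5 = 61 ⇒ 60
(3) 60|_5 = 2·5^2 + 2·5 ↦ 2·6^2 + 2·6|_6 = 84 ⇒ 83
(4) 83|_6 = 2·6^2 + 6 + 5 ↦ 2·7^2 + 7 + 5|_7 = 110 ⇒ 109
(5) 109|_7 = 2·7^2 + 7 + 4 ↦ 2·8^2 + 8 + 4|_8 = 140 ⇒ 139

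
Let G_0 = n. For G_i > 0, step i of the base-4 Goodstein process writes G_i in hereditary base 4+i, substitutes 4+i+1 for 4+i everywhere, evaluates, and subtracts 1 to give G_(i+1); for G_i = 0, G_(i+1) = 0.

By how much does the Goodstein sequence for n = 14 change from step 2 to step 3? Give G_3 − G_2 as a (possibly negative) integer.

2

G_0 = 14. HB_4(14) = 3·4 + 2. Bump = 17. G_1 = 16.
G_1 = 16. HB_5(16) = 3·5 + 1. Bump = 19. G_2 = 18.
G_2 = 18. HB_6(18) = 3·6. Bump = 21. G_3 = 20.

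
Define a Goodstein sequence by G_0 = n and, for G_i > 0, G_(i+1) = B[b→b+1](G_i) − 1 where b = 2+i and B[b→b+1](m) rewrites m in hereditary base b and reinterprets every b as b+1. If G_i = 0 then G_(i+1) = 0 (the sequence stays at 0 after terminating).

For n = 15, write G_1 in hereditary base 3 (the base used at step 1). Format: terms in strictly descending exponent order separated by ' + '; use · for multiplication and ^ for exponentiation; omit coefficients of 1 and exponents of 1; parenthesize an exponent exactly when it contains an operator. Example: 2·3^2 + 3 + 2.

G_0=15  [base 2] 2^(2 + 1) + 2^2 + 2 + 1  →[2↦3]→  3^(3 + 1) + 3^3 + 3 + 1 = 112  −1 ⇒ G_1=111
G_1=111  [base 3] 3^(3 + 1) + 3^3 + 3  →[3↦4]→  4^(4 + 1) + 4^4 + 4 = 1284  −1 ⇒ G_2=1283

3^(3 + 1) + 3^3 + 3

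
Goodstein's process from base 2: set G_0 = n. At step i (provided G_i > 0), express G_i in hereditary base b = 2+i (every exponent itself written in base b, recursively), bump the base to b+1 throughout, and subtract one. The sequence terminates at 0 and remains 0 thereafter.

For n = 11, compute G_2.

11 —HB2→ 2^(2 + 1) + 2 + 1 —bump→ 3^(3 + 1) + 3 + 1 = 85 —(−1)→ 84
84 —HB3→ 3^(3 + 1) + 3 —bump→ 4^(4 + 1) + 4 = 1028 —(−1)→ 1027
1027 —HB4→ 4^(4 + 1) + 3 —bump→ 5^(5 + 1) + 3 = 15628 —(−1)→ 15627

1027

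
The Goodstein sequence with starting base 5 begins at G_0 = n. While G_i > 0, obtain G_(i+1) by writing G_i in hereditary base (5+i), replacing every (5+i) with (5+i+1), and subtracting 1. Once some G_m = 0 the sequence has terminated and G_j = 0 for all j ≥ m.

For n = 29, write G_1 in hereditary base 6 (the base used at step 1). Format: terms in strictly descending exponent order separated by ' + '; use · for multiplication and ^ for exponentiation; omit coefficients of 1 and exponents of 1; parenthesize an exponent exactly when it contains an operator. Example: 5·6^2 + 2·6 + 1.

6^2 + 3

i=0: 29 = 5^2 + 4 (b=5); 5→6: 6^2 + 4 = 40; 40−1 = 39
i=1: 39 = 6^2 + 3 (b=6); 6→7: 7^2 + 3 = 52; 52−1 = 51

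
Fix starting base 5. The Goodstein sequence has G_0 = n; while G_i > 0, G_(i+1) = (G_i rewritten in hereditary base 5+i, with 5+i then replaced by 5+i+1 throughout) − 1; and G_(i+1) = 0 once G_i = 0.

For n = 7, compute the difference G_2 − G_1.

[0] 7 ≡ 5 + 2 (base 5). Lift 6: 8. −1: 7.
[1] 7 ≡ 6 + 1 (base 6). Lift 7: 8. −1: 7.

0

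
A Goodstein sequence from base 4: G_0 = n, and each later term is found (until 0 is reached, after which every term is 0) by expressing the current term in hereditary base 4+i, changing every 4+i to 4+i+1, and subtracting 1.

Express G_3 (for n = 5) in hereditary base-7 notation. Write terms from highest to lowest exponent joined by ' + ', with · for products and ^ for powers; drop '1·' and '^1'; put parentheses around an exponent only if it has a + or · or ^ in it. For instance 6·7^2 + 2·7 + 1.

step 0: 5 = 4 + 1; sub 5 for 4: 5 + 1; = 6; G_1 = 6−1 = 5
step 1: 5 = 5; sub 6 for 5: 6; = 6; G_2 = 6−1 = 5
step 2: 5 = 5; sub 7 for 6: 5; = 5; G_3 = 5−1 = 4
step 3: 4 = 4; sub 8 for 7: 4; = 4; G_4 = 4−1 = 3

4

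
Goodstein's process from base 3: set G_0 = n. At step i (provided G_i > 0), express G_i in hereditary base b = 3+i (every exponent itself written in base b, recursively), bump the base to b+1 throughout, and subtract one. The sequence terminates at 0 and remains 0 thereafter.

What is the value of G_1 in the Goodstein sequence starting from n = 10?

i=0: 10 = 3^2 + 1 (b=3); 3→4: 4^2 + 1 = 17; 17−1 = 16
i=1: 16 = 4^2 (b=4); 4→5: 5^2 = 25; 25−1 = 24

16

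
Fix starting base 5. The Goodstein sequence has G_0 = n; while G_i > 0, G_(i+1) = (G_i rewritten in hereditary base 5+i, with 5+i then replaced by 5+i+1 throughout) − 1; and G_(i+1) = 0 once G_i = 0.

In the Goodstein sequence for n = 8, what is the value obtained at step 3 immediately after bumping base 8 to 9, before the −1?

9

G_0 = 8. HB_5(8) = 5 + 3. Bump = 9. G_1 = 8.
G_1 = 8. HB_6(8) = 6 + 2. Bump = 9. G_2 = 8.
G_2 = 8. HB_7(8) = 7 + 1. Bump = 9. G_3 = 8.
G_3 = 8. HB_8(8) = 8. Bump = 9. G_4 = 8.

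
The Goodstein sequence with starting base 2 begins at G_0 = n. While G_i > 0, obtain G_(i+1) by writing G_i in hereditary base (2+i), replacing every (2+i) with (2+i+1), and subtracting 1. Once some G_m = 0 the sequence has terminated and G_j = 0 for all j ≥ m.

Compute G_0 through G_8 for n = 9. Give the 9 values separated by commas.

base 2: 9 = 2^(2 + 1) + 1; at 3: 3^(3 + 1) + 1 = 82; next = 81
base 3: 81 = 3^(3 + 1); at 4: 4^(4 + 1) = 1024; next = 1023
base 4: 1023 = 3·4^4 + 3·4^3 + 3·4^2 + 3·4 + 3; at 5: 3·5^5 + 3·5^3 + 3·5^2 + 3·5 + 3 = 9843; next = 9842
base 5: 9842 = 3·5^5 + 3·5^3 + 3·5^2 + 3·5 + 2; at 6: 3·6^6 + 3·6^3 + 3·6^2 + 3·6 + 2 = 140744; next = 140743
base 6: 140743 = 3·6^6 + 3·6^3 + 3·6^2 + 3·6 + 1; at 7: 3·7^7 + 3·7^3 + 3·7^2 + 3·7 + 1 = 2471827; next = 2471826
base 7: 2471826 = 3·7^7 + 3·7^3 + 3·7^2 + 3·7; at 8: 3·8^8 + 3·8^3 + 3·8^2 + 3·8 = 50333400; next = 50333399
base 8: 50333399 = 3·8^8 + 3·8^3 + 3·8^2 + 2·8 + 7; at 9: 3·9^9 + 3·9^3 + 3·9^2 + 2·9 + 7 = 1162263922; next = 1162263921
base 9: 1162263921 = 3·9^9 + 3·9^3 + 3·9^2 + 2·9 + 6; at 10: 3·10^10 + 3·10^3 + 3·10^2 + 2·10 + 6 = 30000003326; next = 30000003325

9, 81, 1023, 9842, 140743, 2471826, 50333399, 1162263921, 30000003325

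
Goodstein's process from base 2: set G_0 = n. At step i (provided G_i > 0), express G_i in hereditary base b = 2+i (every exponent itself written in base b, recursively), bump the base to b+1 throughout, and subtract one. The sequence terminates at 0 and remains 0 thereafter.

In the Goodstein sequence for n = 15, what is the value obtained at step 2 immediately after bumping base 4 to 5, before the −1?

[0] 15 ≡ 2^(2 + 1) + 2^2 + 2 + 1 (base 2). Lift 3: 112. −1: 111.
[1] 111 ≡ 3^(3 + 1) + 3^3 + 3 (base 3). Lift 4: 1284. −1: 1283.
[2] 1283 ≡ 4^(4 + 1) + 4^4 + 3 (base 4). Lift 5: 18753. −1: 18752.

18753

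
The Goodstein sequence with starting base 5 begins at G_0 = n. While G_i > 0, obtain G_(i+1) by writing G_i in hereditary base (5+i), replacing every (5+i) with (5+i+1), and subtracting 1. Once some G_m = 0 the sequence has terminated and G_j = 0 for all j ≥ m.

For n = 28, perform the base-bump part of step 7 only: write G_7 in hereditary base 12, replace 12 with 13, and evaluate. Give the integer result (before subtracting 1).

109

[0] 28 ≡ 5^2 + 3 (base 5). Lift 6: 39. −1: 38.
[1] 38 ≡ 6^2 + 2 (base 6). Lift 7: 51. −1: 50.
[2] 50 ≡ 7^2 + 1 (base 7). Lift 8: 65. −1: 64.
[3] 64 ≡ 8^2 (base 8). Lift 9: 81. −1: 80.
[4] 80 ≡ 8·9 + 8 (base 9). Lift 10: 88. −1: 87.
[5] 87 ≡ 8·10 + 7 (base 10). Lift 11: 95. −1: 94.
[6] 94 ≡ 8·11 + 6 (base 11). Lift 12: 102. −1: 101.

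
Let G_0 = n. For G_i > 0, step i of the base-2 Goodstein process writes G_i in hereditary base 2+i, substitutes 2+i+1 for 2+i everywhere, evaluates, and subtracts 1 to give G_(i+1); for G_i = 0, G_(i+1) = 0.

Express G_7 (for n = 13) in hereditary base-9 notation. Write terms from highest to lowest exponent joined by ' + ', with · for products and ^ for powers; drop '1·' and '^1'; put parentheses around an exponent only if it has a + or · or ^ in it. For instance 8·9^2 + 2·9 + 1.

i=0: 13 = 2^(2 + 1) + 2^2 + 1 (b=2); 2→3: 3^(3 + 1) + 3^3 + 1 = 109; 109−1 = 108
i=1: 108 = 3^(3 + 1) + 3^3 (b=3); 3→4: 4^(4 + 1) + 4^4 = 1280; 1280−1 = 1279
i=2: 1279 = 4^(4 + 1) + 3·4^3 + 3·4^2 + 3·4 + 3 (b=4); 4→5: 5^(5 + 1) + 3·5^3 + 3·5^2 + 3·5 + 3 = 16093; 16093−1 = 16092
i=3: 16092 = 5^(5 + 1) + 3·5^3 + 3·5^2 + 3·5 + 2 (b=5); 5→6: 6^(6 + 1) + 3·6^3 + 3·6^2 + 3·6 + 2 = 280712; 280712−1 = 280711
i=4: 280711 = 6^(6 + 1) + 3·6^3 + 3·6^2 + 3·6 + 1 (b=6); 6→7: 7^(7 + 1) + 3·7^3 + 3·7^2 + 3·7 + 1 = 5765999; 5765999−1 = 5765998
i=5: 5765998 = 7^(7 + 1) + 3·7^3 + 3·7^2 + 3·7 (b=7); 7→8: 8^(8 + 1) + 3·8^3 + 3·8^2 + 3·8 = 134219480; 134219480−1 = 134219479
i=6: 134219479 = 8^(8 + 1) + 3·8^3 + 3·8^2 + 2·8 + 7 (b=8); 8→9: 9^(9 + 1) + 3·9^3 + 3·9^2 + 2·9 + 7 = 3486786856; 3486786856−1 = 3486786855
i=7: 3486786855 = 9^(9 + 1) + 3·9^3 + 3·9^2 + 2·9 + 6 (b=9); 9→10: 10^(10 + 1) + 3·10^3 + 3·10^2 + 2·10 + 6 = 100000003326; 100000003326−1 = 100000003325

9^(9 + 1) + 3·9^3 + 3·9^2 + 2·9 + 6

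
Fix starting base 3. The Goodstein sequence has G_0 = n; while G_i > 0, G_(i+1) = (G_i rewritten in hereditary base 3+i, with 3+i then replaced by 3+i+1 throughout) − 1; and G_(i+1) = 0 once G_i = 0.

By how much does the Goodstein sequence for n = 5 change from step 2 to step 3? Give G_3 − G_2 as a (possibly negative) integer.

5 —HB3→ 3 + 2 —bump→ 4 + 2 = 6 —(−1)→ 5
5 —HB4→ 4 + 1 —bump→ 5 + 1 = 6 —(−1)→ 5
5 —HB5→ 5 —bump→ 6 = 6 —(−1)→ 5

0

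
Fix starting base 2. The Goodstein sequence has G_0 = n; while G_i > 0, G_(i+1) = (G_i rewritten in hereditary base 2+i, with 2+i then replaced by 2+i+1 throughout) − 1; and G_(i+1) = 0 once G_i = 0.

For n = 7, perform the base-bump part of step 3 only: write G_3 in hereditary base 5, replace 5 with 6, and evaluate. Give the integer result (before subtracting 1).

step 0: 7 = 2^2 + 2 + 1; sub 3 for 2: 3^3 + 3 + 1; = 31; G_1 = 31−1 = 30
step 1: 30 = 3^3 + 3; sub 4 for 3: 4^4 + 4; = 260; G_2 = 260−1 = 259
step 2: 259 = 4^4 + 3; sub 5 for 4: 5^5 + 3; = 3128; G_3 = 3128−1 = 3127

46658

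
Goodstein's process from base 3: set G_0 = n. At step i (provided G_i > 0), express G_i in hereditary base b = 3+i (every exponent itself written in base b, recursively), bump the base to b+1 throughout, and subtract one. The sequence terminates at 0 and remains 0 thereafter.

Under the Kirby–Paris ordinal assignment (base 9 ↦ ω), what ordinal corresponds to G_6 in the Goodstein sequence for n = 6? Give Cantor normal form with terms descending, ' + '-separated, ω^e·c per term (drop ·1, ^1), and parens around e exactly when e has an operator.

[0] 6 ≡ 2·3 (base 3). Lift 4: 8. −1: 7.
[1] 7 ≡ 4 + 3 (base 4). Lift 5: 8. −1: 7.
[2] 7 ≡ 5 + 2 (base 5). Lift 6: 8. −1: 7.
[3] 7 ≡ 6 + 1 (base 6). Lift 7: 8. −1: 7.
[4] 7 ≡ 7 (base 7). Lift 8: 8. −1: 7.
[5] 7 ≡ 7 (base 8). Lift 9: 7. −1: 6.

6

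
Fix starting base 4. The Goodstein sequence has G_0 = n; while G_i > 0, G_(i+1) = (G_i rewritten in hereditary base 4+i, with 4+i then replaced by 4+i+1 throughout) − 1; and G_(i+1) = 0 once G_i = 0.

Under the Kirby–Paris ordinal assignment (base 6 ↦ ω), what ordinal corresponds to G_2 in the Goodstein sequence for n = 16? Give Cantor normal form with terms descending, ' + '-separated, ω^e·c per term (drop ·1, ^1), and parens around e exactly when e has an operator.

(0) 16|_4 = 4^2 ↦ 5^2|_5 = 25 ⇒ 24
(1) 24|_5 = 4·5 + 4 ↦ 4·6 + 4|_6 = 28 ⇒ 27
(2) 27|_6 = 4·6 + 3 ↦ 4·7 + 3|_7 = 31 ⇒ 30

ω·4 + 3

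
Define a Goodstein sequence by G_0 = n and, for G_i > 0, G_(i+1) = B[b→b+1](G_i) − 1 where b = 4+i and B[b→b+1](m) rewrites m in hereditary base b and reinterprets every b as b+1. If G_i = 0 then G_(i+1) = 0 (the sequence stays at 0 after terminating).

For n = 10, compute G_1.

step 0: 10 = 2·4 + 2; sub 5 for 4: 2·5 + 2; = 12; G_1 = 12−1 = 11
step 1: 11 = 2·5 + 1; sub 6 for 5: 2·6 + 1; = 13; G_2 = 13−1 = 12

11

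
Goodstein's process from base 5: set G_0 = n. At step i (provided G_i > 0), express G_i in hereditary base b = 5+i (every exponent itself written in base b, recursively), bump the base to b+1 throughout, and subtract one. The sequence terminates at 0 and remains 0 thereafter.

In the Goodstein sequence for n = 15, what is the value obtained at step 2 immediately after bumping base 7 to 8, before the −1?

20

15 —HB5→ 3·5 —bump→ 3·6 = 18 —(−1)→ 17
17 —HB6→ 2·6 + 5 —bump→ 2·7 + 5 = 19 —(−1)→ 18
18 —HB7→ 2·7 + 4 —bump→ 2·8 + 4 = 20 —(−1)→ 19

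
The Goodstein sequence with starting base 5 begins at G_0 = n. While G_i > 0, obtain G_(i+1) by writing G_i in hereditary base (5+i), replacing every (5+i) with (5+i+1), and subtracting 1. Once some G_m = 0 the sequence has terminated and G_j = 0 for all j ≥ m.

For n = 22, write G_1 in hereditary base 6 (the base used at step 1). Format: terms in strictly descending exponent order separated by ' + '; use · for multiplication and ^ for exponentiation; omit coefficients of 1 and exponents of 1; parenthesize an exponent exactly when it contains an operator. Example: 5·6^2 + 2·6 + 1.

22 —HB5→ 4·5 + 2 —bump→ 4·6 + 2 = 26 —(−1)→ 25
25 —HB6→ 4·6 + 1 —bump→ 4·7 + 1 = 29 —(−1)→ 28

4·6 + 1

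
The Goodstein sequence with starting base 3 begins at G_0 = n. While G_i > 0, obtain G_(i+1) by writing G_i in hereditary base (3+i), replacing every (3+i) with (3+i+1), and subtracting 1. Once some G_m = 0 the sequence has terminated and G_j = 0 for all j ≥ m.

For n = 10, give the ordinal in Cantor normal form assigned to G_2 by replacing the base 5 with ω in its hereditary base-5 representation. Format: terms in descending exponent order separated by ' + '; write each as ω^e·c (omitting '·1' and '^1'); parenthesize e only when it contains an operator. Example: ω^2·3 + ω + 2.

ω·4 + 4

10 —HB3→ 3^2 + 1 —bump→ 4^2 + 1 = 17 —(−1)→ 16
16 —HB4→ 4^2 —bump→ 5^2 = 25 —(−1)→ 24
24 —HB5→ 4·5 + 4 —bump→ 4·6 + 4 = 28 —(−1)→ 27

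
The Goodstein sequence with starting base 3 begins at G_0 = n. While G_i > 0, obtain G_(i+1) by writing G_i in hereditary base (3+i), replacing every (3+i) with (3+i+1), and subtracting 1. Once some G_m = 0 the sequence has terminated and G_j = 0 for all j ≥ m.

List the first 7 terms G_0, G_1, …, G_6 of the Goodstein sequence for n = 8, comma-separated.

8, 9, 10, 11, 11, 11, 11

i=0: 8 = 2·3 + 2 (b=3); 3→4: 2·4 + 2 = 10; 10−1 = 9
i=1: 9 = 2·4 + 1 (b=4); 4→5: 2·5 + 1 = 11; 11−1 = 10
i=2: 10 = 2·5 (b=5); 5→6: 2·6 = 12; 12−1 = 11
i=3: 11 = 6 + 5 (b=6); 6→7: 7 + 5 = 12; 12−1 = 11
i=4: 11 = 7 + 4 (b=7); 7→8: 8 + 4 = 12; 12−1 = 11
i=5: 11 = 8 + 3 (b=8); 8→9: 9 + 3 = 12; 12−1 = 11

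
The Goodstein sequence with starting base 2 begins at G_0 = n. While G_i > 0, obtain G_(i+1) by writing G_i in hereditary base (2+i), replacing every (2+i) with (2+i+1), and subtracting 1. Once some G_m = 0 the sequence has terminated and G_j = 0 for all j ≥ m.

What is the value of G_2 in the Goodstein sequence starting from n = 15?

1283

i=0: 15 = 2^(2 + 1) + 2^2 + 2 + 1 (b=2); 2→3: 3^(3 + 1) + 3^3 + 3 + 1 = 112; 112−1 = 111
i=1: 111 = 3^(3 + 1) + 3^3 + 3 (b=3); 3→4: 4^(4 + 1) + 4^4 + 4 = 1284; 1284−1 = 1283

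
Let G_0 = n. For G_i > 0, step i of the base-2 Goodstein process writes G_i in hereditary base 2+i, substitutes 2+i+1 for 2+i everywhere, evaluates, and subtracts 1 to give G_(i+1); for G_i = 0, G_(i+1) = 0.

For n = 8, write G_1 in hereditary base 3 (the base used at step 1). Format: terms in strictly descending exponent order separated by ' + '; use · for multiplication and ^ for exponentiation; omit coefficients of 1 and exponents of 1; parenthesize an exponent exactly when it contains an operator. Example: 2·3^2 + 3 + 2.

G_0=8  [base 2] 2^(2 + 1)  →[2↦3]→  3^(3 + 1) = 81  −1 ⇒ G_1=80
G_1=80  [base 3] 2·3^3 + 2·3^2 + 2·3 + 2  →[3↦4]→  2·4^4 + 2·4^2 + 2·4 + 2 = 554  −1 ⇒ G_2=553

2·3^3 + 2·3^2 + 2·3 + 2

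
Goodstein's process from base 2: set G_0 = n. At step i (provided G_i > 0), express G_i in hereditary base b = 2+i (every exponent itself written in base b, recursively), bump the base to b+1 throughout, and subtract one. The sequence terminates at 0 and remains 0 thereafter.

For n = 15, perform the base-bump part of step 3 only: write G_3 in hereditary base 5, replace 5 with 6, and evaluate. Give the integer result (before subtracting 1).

326594

i=0: 15 = 2^(2 + 1) + 2^2 + 2 + 1 (b=2); 2→3: 3^(3 + 1) + 3^3 + 3 + 1 = 112; 112−1 = 111
i=1: 111 = 3^(3 + 1) + 3^3 + 3 (b=3); 3→4: 4^(4 + 1) + 4^4 + 4 = 1284; 1284−1 = 1283
i=2: 1283 = 4^(4 + 1) + 4^4 + 3 (b=4); 4→5: 5^(5 + 1) + 5^5 + 3 = 18753; 18753−1 = 18752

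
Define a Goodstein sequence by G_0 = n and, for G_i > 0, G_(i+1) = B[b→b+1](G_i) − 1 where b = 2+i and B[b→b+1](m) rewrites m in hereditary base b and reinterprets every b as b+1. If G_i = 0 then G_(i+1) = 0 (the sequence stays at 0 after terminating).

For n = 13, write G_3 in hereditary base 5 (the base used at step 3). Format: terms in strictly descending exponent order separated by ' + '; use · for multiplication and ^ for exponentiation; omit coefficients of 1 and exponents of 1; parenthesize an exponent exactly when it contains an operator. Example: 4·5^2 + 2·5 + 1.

step 0: 13 = 2^(2 + 1) + 2^2 + 1; sub 3 for 2: 3^(3 + 1) + 3^3 + 1; = 109; G_1 = 109−1 = 108
step 1: 108 = 3^(3 + 1) + 3^3; sub 4 for 3: 4^(4 + 1) + 4^4; = 1280; G_2 = 1280−1 = 1279
step 2: 1279 = 4^(4 + 1) + 3·4^3 + 3·4^2 + 3·4 + 3; sub 5 for 4: 5^(5 + 1) + 3·5^3 + 3·5^2 + 3·5 + 3; = 16093; G_3 = 16093−1 = 16092
step 3: 16092 = 5^(5 + 1) + 3·5^3 + 3·5^2 + 3·5 + 2; sub 6 for 5: 6^(6 + 1) + 3·6^3 + 3·6^2 + 3·6 + 2; = 280712; G_4 = 280712−1 = 280711

5^(5 + 1) + 3·5^3 + 3·5^2 + 3·5 + 2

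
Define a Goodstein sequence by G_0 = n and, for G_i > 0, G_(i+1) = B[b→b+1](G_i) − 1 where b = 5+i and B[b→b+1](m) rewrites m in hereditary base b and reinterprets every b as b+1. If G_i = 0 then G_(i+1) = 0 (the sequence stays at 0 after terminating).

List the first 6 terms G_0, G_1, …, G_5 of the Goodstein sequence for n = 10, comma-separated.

10, 11, 11, 11, 11, 11

10 —HB5→ 2·5 —bump→ 2·6 = 12 —(−1)→ 11
11 —HB6→ 6 + 5 —bump→ 7 + 5 = 12 —(−1)→ 11
11 —HB7→ 7 + 4 —bump→ 8 + 4 = 12 —(−1)→ 11
11 —HB8→ 8 + 3 —bump→ 9 + 3 = 12 —(−1)→ 11
11 —HB9→ 9 + 2 —bump→ 10 + 2 = 12 —(−1)→ 11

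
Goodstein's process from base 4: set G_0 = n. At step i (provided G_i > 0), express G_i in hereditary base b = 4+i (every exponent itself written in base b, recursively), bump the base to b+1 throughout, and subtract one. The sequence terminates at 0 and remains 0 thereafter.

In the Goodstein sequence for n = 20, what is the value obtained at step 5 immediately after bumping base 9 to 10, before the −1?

100

G_0 = 20. HB_4(20) = 4^2 + 4. Bump = 30. G_1 = 29.
G_1 = 29. HB_5(29) = 5^2 + 4. Bump = 40. G_2 = 39.
G_2 = 39. HB_6(39) = 6^2 + 3. Bump = 52. G_3 = 51.
G_3 = 51. HB_7(51) = 7^2 + 2. Bump = 66. G_4 = 65.
G_4 = 65. HB_8(65) = 8^2 + 1. Bump = 82. G_5 = 81.
G_5 = 81. HB_9(81) = 9^2. Bump = 100. G_6 = 99.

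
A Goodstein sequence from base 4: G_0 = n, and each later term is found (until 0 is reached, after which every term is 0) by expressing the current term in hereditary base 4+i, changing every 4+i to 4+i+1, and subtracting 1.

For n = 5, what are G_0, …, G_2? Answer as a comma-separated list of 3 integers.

5, 5, 5

G_0 = 5. HB_4(5) = 4 + 1. Bump = 6. G_1 = 5.
G_1 = 5. HB_5(5) = 5. Bump = 6. G_2 = 5.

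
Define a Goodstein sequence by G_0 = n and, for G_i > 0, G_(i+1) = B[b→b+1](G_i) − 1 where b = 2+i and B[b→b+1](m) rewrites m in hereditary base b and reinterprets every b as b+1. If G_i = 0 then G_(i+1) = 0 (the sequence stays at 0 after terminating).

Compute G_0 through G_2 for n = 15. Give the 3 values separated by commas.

15, 111, 1283

G_0=15  [base 2] 2^(2 + 1) + 2^2 + 2 + 1  →[2↦3]→  3^(3 + 1) + 3^3 + 3 + 1 = 112  −1 ⇒ G_1=111
G_1=111  [base 3] 3^(3 + 1) + 3^3 + 3  →[3↦4]→  4^(4 + 1) + 4^4 + 4 = 1284  −1 ⇒ G_2=1283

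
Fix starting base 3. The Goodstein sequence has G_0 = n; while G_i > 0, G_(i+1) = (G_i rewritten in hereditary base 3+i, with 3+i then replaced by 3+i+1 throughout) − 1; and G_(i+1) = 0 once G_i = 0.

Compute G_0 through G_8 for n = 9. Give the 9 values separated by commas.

(0) 9|_3 = 3^2 ↦ 4^2|_4 = 16 ⇒ 15
(1) 15|_4 = 3·4 + 3 ↦ 3·5 + 3|_5 = 18 ⇒ 17
(2) 17|_5 = 3·5 + 2 ↦ 3·6 + 2|_6 = 20 ⇒ 19
(3) 19|_6 = 3·6 + 1 ↦ 3·7 + 1|_7 = 22 ⇒ 21
(4) 21|_7 = 3·7 ↦ 3·8|_8 = 24 ⇒ 23
(5) 23|_8 = 2·8 + 7 ↦ 2·9 + 7|_9 = 25 ⇒ 24
(6) 24|_9 = 2·9 + 6 ↦ 2·10 + 6|_10 = 26 ⇒ 25
(7) 25|_10 = 2·10 + 5 ↦ 2·11 + 5|_11 = 27 ⇒ 26

9, 15, 17, 19, 21, 23, 24, 25, 26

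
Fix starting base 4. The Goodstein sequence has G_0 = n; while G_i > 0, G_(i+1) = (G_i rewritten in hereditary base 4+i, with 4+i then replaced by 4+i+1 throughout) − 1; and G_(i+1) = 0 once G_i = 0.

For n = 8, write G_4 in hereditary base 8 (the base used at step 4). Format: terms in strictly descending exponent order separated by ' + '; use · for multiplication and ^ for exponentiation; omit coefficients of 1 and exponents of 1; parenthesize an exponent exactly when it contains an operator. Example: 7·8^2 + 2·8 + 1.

8 + 1

[0] 8 ≡ 2·4 (base 4). Lift 5: 10. −1: 9.
[1] 9 ≡ 5 + 4 (base 5). Lift 6: 10. −1: 9.
[2] 9 ≡ 6 + 3 (base 6). Lift 7: 10. −1: 9.
[3] 9 ≡ 7 + 2 (base 7). Lift 8: 10. −1: 9.
[4] 9 ≡ 8 + 1 (base 8). Lift 9: 10. −1: 9.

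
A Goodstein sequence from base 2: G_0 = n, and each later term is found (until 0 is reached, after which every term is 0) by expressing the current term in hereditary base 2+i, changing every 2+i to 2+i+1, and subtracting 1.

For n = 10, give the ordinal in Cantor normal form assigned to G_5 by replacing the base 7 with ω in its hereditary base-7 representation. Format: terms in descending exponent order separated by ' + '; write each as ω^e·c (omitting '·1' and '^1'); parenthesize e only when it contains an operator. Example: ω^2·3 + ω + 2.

G_0 = 10. HB_2(10) = 2^(2 + 1) + 2. Bump = 84. G_1 = 83.
G_1 = 83. HB_3(83) = 3^(3 + 1) + 2. Bump = 1026. G_2 = 1025.
G_2 = 1025. HB_4(1025) = 4^(4 + 1) + 1. Bump = 15626. G_3 = 15625.
G_3 = 15625. HB_5(15625) = 5^(5 + 1). Bump = 279936. G_4 = 279935.
G_4 = 279935. HB_6(279935) = 5·6^6 + 5·6^5 + 5·6^4 + 5·6^3 + 5·6^2 + 5·6 + 5. Bump = 4215755. G_5 = 4215754.
G_5 = 4215754. HB_7(4215754) = 5·7^7 + 5·7^5 + 5·7^4 + 5·7^3 + 5·7^2 + 5·7 + 4. Bump = 84073324. G_6 = 84073323.

ω^ω·5 + ω^5·5 + ω^4·5 + ω^3·5 + ω^2·5 + ω·5 + 4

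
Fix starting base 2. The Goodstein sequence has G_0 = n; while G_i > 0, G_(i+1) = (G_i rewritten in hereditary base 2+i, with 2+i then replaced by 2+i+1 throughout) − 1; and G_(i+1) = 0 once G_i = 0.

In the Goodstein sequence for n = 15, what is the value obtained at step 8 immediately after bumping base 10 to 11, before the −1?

3138578427935

G_0 = 15. HB_2(15) = 2^(2 + 1) + 2^2 + 2 + 1. Bump = 112. G_1 = 111.
G_1 = 111. HB_3(111) = 3^(3 + 1) + 3^3 + 3. Bump = 1284. G_2 = 1283.
G_2 = 1283. HB_4(1283) = 4^(4 + 1) + 4^4 + 3. Bump = 18753. G_3 = 18752.
G_3 = 18752. HB_5(18752) = 5^(5 + 1) + 5^5 + 2. Bump = 326594. G_4 = 326593.
G_4 = 326593. HB_6(326593) = 6^(6 + 1) + 6^6 + 1. Bump = 6588345. G_5 = 6588344.
G_5 = 6588344. HB_7(6588344) = 7^(7 + 1) + 7^7. Bump = 150994944. G_6 = 150994943.
G_6 = 150994943. HB_8(150994943) = 8^(8 + 1) + 7·8^7 + 7·8^6 + 7·8^5 + 7·8^4 + 7·8^3 + 7·8^2 + 7·8 + 7. Bump = 3524450281. G_7 = 3524450280.
G_7 = 3524450280. HB_9(3524450280) = 9^(9 + 1) + 7·9^7 + 7·9^6 + 7·9^5 + 7·9^4 + 7·9^3 + 7·9^2 + 7·9 + 6. Bump = 100077777776. G_8 = 100077777775.
G_8 = 100077777775. HB_10(100077777775) = 10^(10 + 1) + 7·10^7 + 7·10^6 + 7·10^5 + 7·10^4 + 7·10^3 + 7·10^2 + 7·10 + 5. Bump = 3138578427935. G_9 = 3138578427934.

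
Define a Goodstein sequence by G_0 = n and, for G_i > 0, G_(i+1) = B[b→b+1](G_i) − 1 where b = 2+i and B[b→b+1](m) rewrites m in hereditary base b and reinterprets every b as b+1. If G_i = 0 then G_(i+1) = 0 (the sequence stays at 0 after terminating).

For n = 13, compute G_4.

280711

13 —HB2→ 2^(2 + 1) + 2^2 + 1 —bump→ 3^(3 + 1) + 3^3 + 1 = 109 —(−1)→ 108
108 —HB3→ 3^(3 + 1) + 3^3 —bump→ 4^(4 + 1) + 4^4 = 1280 —(−1)→ 1279
1279 —HB4→ 4^(4 + 1) + 3·4^3 + 3·4^2 + 3·4 + 3 —bump→ 5^(5 + 1) + 3·5^3 + 3·5^2 + 3·5 + 3 = 16093 —(−1)→ 16092
16092 —HB5→ 5^(5 + 1) + 3·5^3 + 3·5^2 + 3·5 + 2 —bump→ 6^(6 + 1) + 3·6^3 + 3·6^2 + 3·6 + 2 = 280712 —(−1)→ 280711
280711 —HB6→ 6^(6 + 1) + 3·6^3 + 3·6^2 + 3·6 + 1 —bump→ 7^(7 + 1) + 3·7^3 + 3·7^2 + 3·7 + 1 = 5765999 —(−1)→ 5765998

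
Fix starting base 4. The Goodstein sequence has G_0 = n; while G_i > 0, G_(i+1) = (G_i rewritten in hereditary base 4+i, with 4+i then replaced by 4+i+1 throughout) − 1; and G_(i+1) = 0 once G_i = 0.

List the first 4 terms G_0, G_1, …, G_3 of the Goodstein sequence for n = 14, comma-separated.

14, 16, 18, 20

14 —HB4→ 3·4 + 2 —bump→ 3·5 + 2 = 17 —(−1)→ 16
16 —HB5→ 3·5 + 1 —bump→ 3·6 + 1 = 19 —(−1)→ 18
18 —HB6→ 3·6 —bump→ 3·7 = 21 —(−1)→ 20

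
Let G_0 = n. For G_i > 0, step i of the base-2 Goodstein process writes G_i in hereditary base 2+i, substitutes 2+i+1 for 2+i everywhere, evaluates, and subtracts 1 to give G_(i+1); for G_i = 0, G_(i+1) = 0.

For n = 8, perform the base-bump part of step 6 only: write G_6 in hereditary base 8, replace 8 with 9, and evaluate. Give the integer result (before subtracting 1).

G_0 = 8. HB_2(8) = 2^(2 + 1). Bump = 81. G_1 = 80.
G_1 = 80. HB_3(80) = 2·3^3 + 2·3^2 + 2·3 + 2. Bump = 554. G_2 = 553.
G_2 = 553. HB_4(553) = 2·4^4 + 2·4^2 + 2·4 + 1. Bump = 6311. G_3 = 6310.
G_3 = 6310. HB_5(6310) = 2·5^5 + 2·5^2 + 2·5. Bump = 93396. G_4 = 93395.
G_4 = 93395. HB_6(93395) = 2·6^6 + 2·6^2 + 6 + 5. Bump = 1647196. G_5 = 1647195.
G_5 = 1647195. HB_7(1647195) = 2·7^7 + 2·7^2 + 7 + 4. Bump = 33554572. G_6 = 33554571.
G_6 = 33554571. HB_8(33554571) = 2·8^8 + 2·8^2 + 8 + 3. Bump = 774841152. G_7 = 774841151.

774841152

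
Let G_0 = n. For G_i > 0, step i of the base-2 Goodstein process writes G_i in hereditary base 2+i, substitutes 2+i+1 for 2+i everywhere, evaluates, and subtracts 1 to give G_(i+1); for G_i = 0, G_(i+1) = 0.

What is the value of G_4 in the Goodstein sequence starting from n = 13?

[0] 13 ≡ 2^(2 + 1) + 2^2 + 1 (base 2). Lift 3: 109. −1: 108.
[1] 108 ≡ 3^(3 + 1) + 3^3 (base 3). Lift 4: 1280. −1: 1279.
[2] 1279 ≡ 4^(4 + 1) + 3·4^3 + 3·4^2 + 3·4 + 3 (base 4). Lift 5: 16093. −1: 16092.
[3] 16092 ≡ 5^(5 + 1) + 3·5^3 + 3·5^2 + 3·5 + 2 (base 5). Lift 6: 280712. −1: 280711.
[4] 280711 ≡ 6^(6 + 1) + 3·6^3 + 3·6^2 + 3·6 + 1 (base 6). Lift 7: 5765999. −1: 5765998.

280711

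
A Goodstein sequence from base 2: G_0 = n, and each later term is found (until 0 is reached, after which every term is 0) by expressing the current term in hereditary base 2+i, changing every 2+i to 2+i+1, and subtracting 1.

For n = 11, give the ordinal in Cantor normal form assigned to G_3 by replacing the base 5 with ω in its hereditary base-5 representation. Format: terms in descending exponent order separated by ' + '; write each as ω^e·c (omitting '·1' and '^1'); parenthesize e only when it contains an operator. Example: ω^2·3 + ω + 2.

(0) 11|_2 = 2^(2 + 1) + 2 + 1 ↦ 3^(3 + 1) + 3 + 1|_3 = 85 ⇒ 84
(1) 84|_3 = 3^(3 + 1) + 3 ↦ 4^(4 + 1) + 4|_4 = 1028 ⇒ 1027
(2) 1027|_4 = 4^(4 + 1) + 3 ↦ 5^(5 + 1) + 3|_5 = 15628 ⇒ 15627
(3) 15627|_5 = 5^(5 + 1) + 2 ↦ 6^(6 + 1) + 2|_6 = 279938 ⇒ 279937

ω^(ω + 1) + 2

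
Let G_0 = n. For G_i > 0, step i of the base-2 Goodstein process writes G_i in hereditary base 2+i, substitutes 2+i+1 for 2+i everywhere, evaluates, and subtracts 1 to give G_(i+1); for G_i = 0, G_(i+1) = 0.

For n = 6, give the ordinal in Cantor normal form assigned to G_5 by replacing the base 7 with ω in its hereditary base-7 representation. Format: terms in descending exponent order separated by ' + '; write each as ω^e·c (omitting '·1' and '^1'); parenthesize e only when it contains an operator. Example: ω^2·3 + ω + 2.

G_0 = 6. HB_2(6) = 2^2 + 2. Bump = 30. G_1 = 29.
G_1 = 29. HB_3(29) = 3^3 + 2. Bump = 258. G_2 = 257.
G_2 = 257. HB_4(257) = 4^4 + 1. Bump = 3126. G_3 = 3125.
G_3 = 3125. HB_5(3125) = 5^5. Bump = 46656. G_4 = 46655.
G_4 = 46655. HB_6(46655) = 5·6^5 + 5·6^4 + 5·6^3 + 5·6^2 + 5·6 + 5. Bump = 98040. G_5 = 98039.
G_5 = 98039. HB_7(98039) = 5·7^5 + 5·7^4 + 5·7^3 + 5·7^2 + 5·7 + 4. Bump = 187244. G_6 = 187243.

ω^5·5 + ω^4·5 + ω^3·5 + ω^2·5 + ω·5 + 4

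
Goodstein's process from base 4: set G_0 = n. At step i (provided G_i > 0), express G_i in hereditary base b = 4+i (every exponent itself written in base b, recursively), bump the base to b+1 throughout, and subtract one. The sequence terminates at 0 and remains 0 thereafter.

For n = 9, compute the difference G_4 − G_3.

[0] 9 ≡ 2·4 + 1 (base 4). Lift 5: 11. −1: 10.
[1] 10 ≡ 2·5 (base 5). Lift 6: 12. −1: 11.
[2] 11 ≡ 6 + 5 (base 6). Lift 7: 12. −1: 11.
[3] 11 ≡ 7 + 4 (base 7). Lift 8: 12. −1: 11.

0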